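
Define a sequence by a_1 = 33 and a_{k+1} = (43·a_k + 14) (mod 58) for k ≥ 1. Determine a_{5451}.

29

Computing terms: a_1 = 33; a_2 = 41; a_3 = 37; a_4 = 39; a_5 = 9; a_6 = 53; a_7 = 31; a_8 = 13; a_9 = 51; a_{10} = 3; a_{11} = 27; a_{12} = 15; a_{13} = 21; a_{14} = 47; a_{15} = 5; a_{16} = 55; a_{17} = 1; a_{18} = 57; a_{19} = 29; a_{20} = 43; a_{21} = 7; a_{22} = 25; a_{23} = 45; a_{24} = 35; a_{25} = 11; a_{26} = 23; a_{27} = 17; a_{28} = 49; a_{29} = 33.
The sequence repeats with period 28.
(5451 - 1) mod 28 = 18, so a_{5451} = a_{19} = 29.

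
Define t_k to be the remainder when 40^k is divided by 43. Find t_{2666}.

We have t_1 = 40, t_2 = 9, t_3 = 16, t_4 = 38, t_5 = 15, t_6 = 41, t_7 = 6, t_8 = 25, t_9 = 11, t_{10} = 10, t_{11} = 13, t_{12} = 4, t_{13} = 31, t_{14} = 36, t_{15} = 21, t_{16} = 23, t_{17} = 17, t_{18} = 35, t_{19} = 24, t_{20} = 14, t_{21} = 1, t_{22} = 40.
Since t_{22} = t_1 = 40, the sequence is periodic with period 21.
(2666 - 1) mod 21 = 19, so t_{2666} = t_{20} = 14.

14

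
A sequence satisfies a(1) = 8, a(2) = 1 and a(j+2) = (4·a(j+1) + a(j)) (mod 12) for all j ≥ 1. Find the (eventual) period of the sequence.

8

Computing terms: a(1) = 8,  a(2) = 1,  a(3) = 0,  a(4) = 1,  a(5) = 4,  a(6) = 5,  a(7) = 0,  a(8) = 5,  a(9) = 8,  a(10) = 1.
Since (a(9), a(10)) = (a(1), a(2)) = (8, 1) (two consecutive terms determine the rest), the sequence is periodic with period 8.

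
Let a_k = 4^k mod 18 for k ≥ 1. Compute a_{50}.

16

Listing terms: a_1 = 4; a_2 = 16; a_3 = 10; a_4 = 4.
Since a_4 = a_1 = 4, the sequence is periodic with period 3.
So a_{50} = a_{1 + ((50-1) mod 3)} = a_2 = 16.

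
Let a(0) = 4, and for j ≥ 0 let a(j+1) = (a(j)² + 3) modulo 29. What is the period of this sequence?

5

Listing terms: a(0) = 4; a(1) = 19; a(2) = 16; a(3) = 27; a(4) = 7; a(5) = 23; a(6) = 10; a(7) = 16.
Since a(7) = a(2) = 16, the sequence is eventually periodic: after a pre-period of length 2 it cycles with period 5.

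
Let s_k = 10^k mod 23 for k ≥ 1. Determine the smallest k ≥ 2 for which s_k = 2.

8

Listing terms: s_1 = 10; s_2 = 8; s_3 = 11; s_4 = 18; s_5 = 19; s_6 = 6; s_7 = 14; s_8 = 2; s_9 = 20; s_{10} = 16; s_{11} = 22; s_{12} = 13; s_{13} = 15; s_{14} = 12; s_{15} = 5; s_{16} = 4; s_{17} = 17; s_{18} = 9; s_{19} = 21; s_{20} = 3; s_{21} = 7; s_{22} = 1; s_{23} = 10.
The sequence repeats with period 22.
The value 2 first appears (with k ≥ 2) at s_8.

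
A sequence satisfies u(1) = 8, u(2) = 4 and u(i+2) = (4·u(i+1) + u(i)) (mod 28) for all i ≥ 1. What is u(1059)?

We have u(1) = 8, u(2) = 4, u(3) = 24, u(4) = 16, u(5) = 4, u(6) = 4, u(7) = 20, u(8) = 0, u(9) = 20, u(10) = 24, u(11) = 4, u(12) = 12, u(13) = 24, u(14) = 24, u(15) = 8, u(16) = 0, u(17) = 8, u(18) = 4.
The sequence repeats with period 16.
So u(1059) = u(1 + ((1059-1) mod 16)) = u(3) = 24.

24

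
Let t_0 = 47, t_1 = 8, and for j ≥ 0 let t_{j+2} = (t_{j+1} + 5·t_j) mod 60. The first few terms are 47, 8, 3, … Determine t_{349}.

8

We have t_0 = 47,  t_1 = 8,  t_2 = 3,  t_3 = 43,  t_4 = 58,  t_5 = 33,  t_6 = 23,  t_7 = 8,  t_8 = 3.
Since (t_7, t_8) = (t_1, t_2) = (8, 3) (two consecutive terms determine the rest), the sequence is eventually periodic: after a pre-period of length 1 it cycles with period 6.
For j ≥ 1, t_j depends only on (j - 1) mod 6. (349 - 1) mod 6 = 0, so t_{349} = t_1 = 8.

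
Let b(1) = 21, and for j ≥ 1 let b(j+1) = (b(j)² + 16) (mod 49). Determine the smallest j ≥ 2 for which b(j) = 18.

5

Listing terms: b(1) = 21; b(2) = 16; b(3) = 27; b(4) = 10; b(5) = 18; b(6) = 46; b(7) = 25; b(8) = 4; b(9) = 32; b(10) = 11; b(11) = 39; b(12) = 18.
Since b(12) = b(5) = 18, the sequence is eventually periodic: after a pre-period of length 4 it cycles with period 7.
The value 18 first appears (with j ≥ 2) at b(5).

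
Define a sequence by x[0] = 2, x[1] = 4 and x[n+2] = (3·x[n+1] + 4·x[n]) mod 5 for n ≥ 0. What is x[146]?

1

Computing terms: x[0] = 2, x[1] = 4, x[2] = 0, x[3] = 1, x[4] = 3, x[5] = 3, x[6] = 1, x[7] = 0, x[8] = 4, x[9] = 2, x[10] = 2, x[11] = 4.
The sequence repeats with period 10.
(146 - 0) mod 10 = 6, so x[146] = x[6] = 1.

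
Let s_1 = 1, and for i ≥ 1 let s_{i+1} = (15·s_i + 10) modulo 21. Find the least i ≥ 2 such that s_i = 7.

Listing terms: s_1 = 1; s_2 = 4; s_3 = 7; s_4 = 10; s_5 = 13; s_6 = 16; s_7 = 19; s_8 = 1.
Since s_8 = s_1 = 1, the sequence is periodic with period 7.
The value 7 first appears (with i ≥ 2) at s_3.

3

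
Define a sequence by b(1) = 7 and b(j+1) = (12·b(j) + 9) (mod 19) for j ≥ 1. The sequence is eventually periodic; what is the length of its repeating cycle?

Listing terms: b(1) = 7,  b(2) = 17,  b(3) = 4,  b(4) = 0,  b(5) = 9,  b(6) = 3,  b(7) = 7.
The sequence repeats with period 6.

6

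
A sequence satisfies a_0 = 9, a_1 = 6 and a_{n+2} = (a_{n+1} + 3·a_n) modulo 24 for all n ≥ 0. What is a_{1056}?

9

Listing terms: a_0 = 9; a_1 = 6; a_2 = 9; a_3 = 3; a_4 = 6; a_5 = 15; a_6 = 9; a_7 = 6.
The sequence repeats with period 6.
So a_{1056} = a_{0 + ((1056-0) mod 6)} = a_0 = 9.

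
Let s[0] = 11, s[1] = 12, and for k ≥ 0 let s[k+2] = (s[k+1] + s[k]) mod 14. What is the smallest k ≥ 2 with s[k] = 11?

6

Listing terms: s[0] = 11, s[1] = 12, s[2] = 9, s[3] = 7, s[4] = 2, s[5] = 9, s[6] = 11, s[7] = 6, s[8] = 3, s[9] = 9, s[10] = 12, s[11] = 7, s[12] = 5, s[13] = 12, s[14] = 3, s[15] = 1, s[16] = 4, s[17] = 5, s[18] = 9, s[19] = 0, s[20] = 9, s[21] = 9, s[22] = 4, s[23] = 13, s[24] = 3, s[25] = 2, s[26] = 5, s[27] = 7, s[28] = 12, s[29] = 5, s[30] = 3, s[31] = 8, s[32] = 11, s[33] = 5, s[34] = 2, s[35] = 7, s[36] = 9, s[37] = 2, s[38] = 11, s[39] = 13, s[40] = 10, s[41] = 9, s[42] = 5, s[43] = 0, s[44] = 5, s[45] = 5, s[46] = 10, s[47] = 1, s[48] = 11, s[49] = 12.
Since (s[48], s[49]) = (s[0], s[1]) = (11, 12) (two consecutive terms determine the rest), the sequence is periodic with period 48.
The value 11 first appears (with k ≥ 2) at s[6].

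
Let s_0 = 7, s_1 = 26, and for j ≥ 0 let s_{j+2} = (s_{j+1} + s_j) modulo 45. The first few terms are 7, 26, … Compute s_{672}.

7

Computing terms: s_0 = 7,  s_1 = 26,  s_2 = 33,  s_3 = 14,  s_4 = 2,  s_5 = 16,  s_6 = 18,  s_7 = 34,  s_8 = 7,  s_9 = 41,  s_{10} = 3,  s_{11} = 44,  s_{12} = 2,  s_{13} = 1,  s_{14} = 3,  s_{15} = 4,  s_{16} = 7,  s_{17} = 11,  s_{18} = 18,  s_{19} = 29,  s_{20} = 2,  s_{21} = 31,  s_{22} = 33,  s_{23} = 19,  s_{24} = 7,  s_{25} = 26.
The sequence repeats with period 24.
So s_{672} = s_{0 + ((672-0) mod 24)} = s_0 = 7.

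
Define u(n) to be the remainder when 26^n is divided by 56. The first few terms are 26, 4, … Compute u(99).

48

We have u(1) = 26; u(2) = 4; u(3) = 48; u(4) = 16; u(5) = 24; u(6) = 8; u(7) = 40; u(8) = 32; u(9) = 48.
Since u(9) = u(3) = 48, the sequence is eventually periodic: after a pre-period of length 2 it cycles with period 6.
For n ≥ 3, u(n) depends only on (n - 3) mod 6. (99 - 3) mod 6 = 0, so u(99) = u(3) = 48.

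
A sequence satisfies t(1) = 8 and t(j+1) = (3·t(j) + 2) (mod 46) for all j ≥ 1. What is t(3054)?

Listing terms: t(1) = 8,  t(2) = 26,  t(3) = 34,  t(4) = 12,  t(5) = 38,  t(6) = 24,  t(7) = 28,  t(8) = 40,  t(9) = 30,  t(10) = 0,  t(11) = 2,  t(12) = 8.
The sequence repeats with period 11.
So t(3054) = t(1 + ((3054-1) mod 11)) = t(7) = 28.

28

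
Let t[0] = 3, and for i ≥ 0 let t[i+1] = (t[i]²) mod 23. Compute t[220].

3

t[0] = 3, t[1] = 9, t[2] = 12, t[3] = 6, t[4] = 13, t[5] = 8, t[6] = 18, t[7] = 2, t[8] = 4, t[9] = 16, t[10] = 3.
Since t[10] = t[0] = 3, the sequence is periodic with period 10.
(220 - 0) mod 10 = 0, so t[220] = t[0] = 3.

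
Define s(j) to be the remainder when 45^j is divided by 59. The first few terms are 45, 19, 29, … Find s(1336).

Listing terms: s(1) = 45, s(2) = 19, s(3) = 29, s(4) = 7, s(5) = 20, s(6) = 15, s(7) = 26, s(8) = 49, s(9) = 22, s(10) = 46, s(11) = 5, s(12) = 48, s(13) = 36, s(14) = 27, s(15) = 35, s(16) = 41, s(17) = 16, s(18) = 12, s(19) = 9, s(20) = 51, s(21) = 53, s(22) = 25, s(23) = 4, s(24) = 3, s(25) = 17, s(26) = 57, s(27) = 28, s(28) = 21, s(29) = 1, s(30) = 45.
The sequence repeats with period 29.
(1336 - 1) mod 29 = 1, so s(1336) = s(2) = 19.

19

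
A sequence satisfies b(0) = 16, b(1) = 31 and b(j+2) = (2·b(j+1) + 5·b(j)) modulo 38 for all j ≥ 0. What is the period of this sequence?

Computing terms: b(0) = 16,  b(1) = 31,  b(2) = 28,  b(3) = 21,  b(4) = 30,  b(5) = 13,  b(6) = 24,  b(7) = 37,  b(8) = 4,  b(9) = 3,  b(10) = 26,  b(11) = 29,  b(12) = 36,  b(13) = 27,  b(14) = 6,  b(15) = 33,  b(16) = 20,  b(17) = 15,  b(18) = 16,  b(19) = 31.
The sequence repeats with period 18.

18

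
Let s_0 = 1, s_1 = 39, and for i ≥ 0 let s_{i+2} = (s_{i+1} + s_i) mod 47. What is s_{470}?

We have s_0 = 1,  s_1 = 39,  s_2 = 40,  s_3 = 32,  s_4 = 25,  s_5 = 10,  s_6 = 35,  s_7 = 45,  s_8 = 33,  s_9 = 31,  s_{10} = 17,  s_{11} = 1,  s_{12} = 18,  s_{13} = 19,  s_{14} = 37,  s_{15} = 9,  s_{16} = 46,  s_{17} = 8,  s_{18} = 7,  s_{19} = 15,  s_{20} = 22,  s_{21} = 37,  s_{22} = 12,  s_{23} = 2,  s_{24} = 14,  s_{25} = 16,  s_{26} = 30,  s_{27} = 46,  s_{28} = 29,  s_{29} = 28,  s_{30} = 10,  s_{31} = 38,  s_{32} = 1,  s_{33} = 39.
Since (s_{32}, s_{33}) = (s_0, s_1) = (1, 39) (two consecutive terms determine the rest), the sequence is periodic with period 32.
So s_{470} = s_{0 + ((470-0) mod 32)} = s_{22} = 12.

12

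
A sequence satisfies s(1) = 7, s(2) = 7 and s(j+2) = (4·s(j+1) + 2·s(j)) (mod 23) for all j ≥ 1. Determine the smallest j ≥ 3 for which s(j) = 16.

18

We have s(1) = 7; s(2) = 7; s(3) = 19; s(4) = 21; s(5) = 7; s(6) = 1; s(7) = 18; s(8) = 5; s(9) = 10; s(10) = 4; s(11) = 13; s(12) = 14; s(13) = 13; s(14) = 11; s(15) = 1; s(16) = 3; s(17) = 14; s(18) = 16; s(19) = 0; s(20) = 9; s(21) = 13; s(22) = 1; s(23) = 7; s(24) = 7.
The sequence repeats with period 22.
The value 16 first appears (with j ≥ 3) at s(18).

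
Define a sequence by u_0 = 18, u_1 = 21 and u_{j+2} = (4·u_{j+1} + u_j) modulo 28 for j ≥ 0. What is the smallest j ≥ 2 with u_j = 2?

6

u_0 = 18, u_1 = 21, u_2 = 18, u_3 = 9, u_4 = 26, u_5 = 1, u_6 = 2, u_7 = 9, u_8 = 10, u_9 = 21, u_{10} = 10, u_{11} = 5, u_{12} = 2, u_{13} = 13, u_{14} = 26, u_{15} = 5, u_{16} = 18, u_{17} = 21.
The sequence repeats with period 16.
The value 2 first appears (with j ≥ 2) at u_6.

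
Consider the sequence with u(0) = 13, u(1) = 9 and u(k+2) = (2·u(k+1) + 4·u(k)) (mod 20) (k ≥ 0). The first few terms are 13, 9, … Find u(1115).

Listing terms: u(0) = 13,  u(1) = 9,  u(2) = 10,  u(3) = 16,  u(4) = 12,  u(5) = 8,  u(6) = 4,  u(7) = 0,  u(8) = 16,  u(9) = 12.
Since (u(8), u(9)) = (u(3), u(4)) = (16, 12) (two consecutive terms determine the rest), the sequence is eventually periodic: after a pre-period of length 3 it cycles with period 5.
For k ≥ 3, u(k) depends only on (k - 3) mod 5. (1115 - 3) mod 5 = 2, so u(1115) = u(5) = 8.

8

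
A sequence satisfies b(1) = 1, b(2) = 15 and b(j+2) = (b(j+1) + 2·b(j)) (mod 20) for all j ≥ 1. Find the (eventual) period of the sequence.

4

b(1) = 1, b(2) = 15, b(3) = 17, b(4) = 7, b(5) = 1, b(6) = 15.
The sequence repeats with period 4.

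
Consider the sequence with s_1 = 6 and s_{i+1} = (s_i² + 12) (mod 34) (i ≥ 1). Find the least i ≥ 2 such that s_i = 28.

Computing terms: s_1 = 6, s_2 = 14, s_3 = 4, s_4 = 28, s_5 = 14.
Since s_5 = s_2 = 14, the sequence is eventually periodic: after a pre-period of length 1 it cycles with period 3.
The value 28 first appears (with i ≥ 2) at s_4.

4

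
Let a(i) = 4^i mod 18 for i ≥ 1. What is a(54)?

10

a(1) = 4; a(2) = 16; a(3) = 10; a(4) = 4.
The sequence repeats with period 3.
So a(54) = a(1 + ((54-1) mod 3)) = a(3) = 10.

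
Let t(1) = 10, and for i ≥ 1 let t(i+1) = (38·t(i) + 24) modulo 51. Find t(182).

47

Listing terms: t(1) = 10, t(2) = 47, t(3) = 25, t(4) = 5, t(5) = 10.
The sequence repeats with period 4.
(182 - 1) mod 4 = 1, so t(182) = t(2) = 47.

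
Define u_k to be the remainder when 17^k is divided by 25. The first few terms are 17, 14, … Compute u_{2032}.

Listing terms: u_1 = 17; u_2 = 14; u_3 = 13; u_4 = 21; u_5 = 7; u_6 = 19; u_7 = 23; u_8 = 16; u_9 = 22; u_{10} = 24; u_{11} = 8; u_{12} = 11; u_{13} = 12; u_{14} = 4; u_{15} = 18; u_{16} = 6; u_{17} = 2; u_{18} = 9; u_{19} = 3; u_{20} = 1; u_{21} = 17.
Since u_{21} = u_1 = 17, the sequence is periodic with period 20.
(2032 - 1) mod 20 = 11, so u_{2032} = u_{12} = 11.

11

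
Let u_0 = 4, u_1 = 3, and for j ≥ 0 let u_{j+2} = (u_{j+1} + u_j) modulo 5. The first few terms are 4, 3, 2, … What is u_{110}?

We have u_0 = 4,  u_1 = 3,  u_2 = 2,  u_3 = 0,  u_4 = 2,  u_5 = 2,  u_6 = 4,  u_7 = 1,  u_8 = 0,  u_9 = 1,  u_{10} = 1,  u_{11} = 2,  u_{12} = 3,  u_{13} = 0,  u_{14} = 3,  u_{15} = 3,  u_{16} = 1,  u_{17} = 4,  u_{18} = 0,  u_{19} = 4,  u_{20} = 4,  u_{21} = 3.
The sequence repeats with period 20.
(110 - 0) mod 20 = 10, so u_{110} = u_{10} = 1.

1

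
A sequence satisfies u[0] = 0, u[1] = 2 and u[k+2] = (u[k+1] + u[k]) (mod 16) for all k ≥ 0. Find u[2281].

We have u[0] = 0,  u[1] = 2,  u[2] = 2,  u[3] = 4,  u[4] = 6,  u[5] = 10,  u[6] = 0,  u[7] = 10,  u[8] = 10,  u[9] = 4,  u[10] = 14,  u[11] = 2,  u[12] = 0,  u[13] = 2.
Since (u[12], u[13]) = (u[0], u[1]) = (0, 2) (two consecutive terms determine the rest), the sequence is periodic with period 12.
So u[2281] = u[0 + ((2281-0) mod 12)] = u[1] = 2.

2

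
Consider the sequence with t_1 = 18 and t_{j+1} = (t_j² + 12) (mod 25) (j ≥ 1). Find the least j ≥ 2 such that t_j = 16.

We have t_1 = 18, t_2 = 11, t_3 = 8, t_4 = 1, t_5 = 13, t_6 = 6, t_7 = 23, t_8 = 16, t_9 = 18.
Since t_9 = t_1 = 18, the sequence is periodic with period 8.
The value 16 first appears (with j ≥ 2) at t_8.

8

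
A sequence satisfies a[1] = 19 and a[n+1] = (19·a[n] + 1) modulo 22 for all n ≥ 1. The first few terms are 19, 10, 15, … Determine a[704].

0

a[1] = 19; a[2] = 10; a[3] = 15; a[4] = 0; a[5] = 1; a[6] = 20; a[7] = 7; a[8] = 2; a[9] = 17; a[10] = 16; a[11] = 19.
The sequence repeats with period 10.
(704 - 1) mod 10 = 3, so a[704] = a[4] = 0.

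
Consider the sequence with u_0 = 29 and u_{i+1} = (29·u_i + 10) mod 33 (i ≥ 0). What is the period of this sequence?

We have u_0 = 29, u_1 = 26, u_2 = 5, u_3 = 23, u_4 = 17, u_5 = 8, u_6 = 11, u_7 = 32, u_8 = 14, u_9 = 20, u_{10} = 29.
The sequence repeats with period 10.

10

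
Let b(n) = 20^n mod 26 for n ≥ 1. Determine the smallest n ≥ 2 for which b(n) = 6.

b(1) = 20; b(2) = 10; b(3) = 18; b(4) = 22; b(5) = 24; b(6) = 12; b(7) = 6; b(8) = 16; b(9) = 8; b(10) = 4; b(11) = 2; b(12) = 14; b(13) = 20.
Since b(13) = b(1) = 20, the sequence is periodic with period 12.
The value 6 first appears (with n ≥ 2) at b(7).

7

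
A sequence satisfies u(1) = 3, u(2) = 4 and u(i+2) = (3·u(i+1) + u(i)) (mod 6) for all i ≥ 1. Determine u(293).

Listing terms: u(1) = 3; u(2) = 4; u(3) = 3; u(4) = 1; u(5) = 0; u(6) = 1; u(7) = 3; u(8) = 4.
Since (u(7), u(8)) = (u(1), u(2)) = (3, 4) (two consecutive terms determine the rest), the sequence is periodic with period 6.
(293 - 1) mod 6 = 4, so u(293) = u(5) = 0.

0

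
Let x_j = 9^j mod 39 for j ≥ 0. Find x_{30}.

Listing terms: x_0 = 1,  x_1 = 9,  x_2 = 3,  x_3 = 27,  x_4 = 9.
Since x_4 = x_1 = 9, the sequence is eventually periodic: after a pre-period of length 1 it cycles with period 3.
For j ≥ 1, x_j depends only on (j - 1) mod 3. (30 - 1) mod 3 = 2, so x_{30} = x_3 = 27.

27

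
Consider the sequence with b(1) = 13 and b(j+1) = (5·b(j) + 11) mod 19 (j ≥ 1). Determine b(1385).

We have b(1) = 13,  b(2) = 0,  b(3) = 11,  b(4) = 9,  b(5) = 18,  b(6) = 6,  b(7) = 3,  b(8) = 7,  b(9) = 8,  b(10) = 13.
The sequence repeats with period 9.
So b(1385) = b(1 + ((1385-1) mod 9)) = b(8) = 7.

7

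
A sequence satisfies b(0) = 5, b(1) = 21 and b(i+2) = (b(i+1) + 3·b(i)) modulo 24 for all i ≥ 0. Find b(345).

b(0) = 5,  b(1) = 21,  b(2) = 12,  b(3) = 3,  b(4) = 15,  b(5) = 0,  b(6) = 21,  b(7) = 21,  b(8) = 12.
Since (b(7), b(8)) = (b(1), b(2)) = (21, 12) (two consecutive terms determine the rest), the sequence is eventually periodic: after a pre-period of length 1 it cycles with period 6.
For i ≥ 1, b(i) depends only on (i - 1) mod 6. (345 - 1) mod 6 = 2, so b(345) = b(3) = 3.

3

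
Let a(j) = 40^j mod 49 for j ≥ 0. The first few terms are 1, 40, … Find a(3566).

39

Listing terms: a(0) = 1, a(1) = 40, a(2) = 32, a(3) = 6, a(4) = 44, a(5) = 45, a(6) = 36, a(7) = 19, a(8) = 25, a(9) = 20, a(10) = 16, a(11) = 3, a(12) = 22, a(13) = 47, a(14) = 18, a(15) = 34, a(16) = 37, a(17) = 10, a(18) = 8, a(19) = 26, a(20) = 11, a(21) = 48, a(22) = 9, a(23) = 17, a(24) = 43, a(25) = 5, a(26) = 4, a(27) = 13, a(28) = 30, a(29) = 24, a(30) = 29, a(31) = 33, a(32) = 46, a(33) = 27, a(34) = 2, a(35) = 31, a(36) = 15, a(37) = 12, a(38) = 39, a(39) = 41, a(40) = 23, a(41) = 38, a(42) = 1.
Since a(42) = a(0) = 1, the sequence is periodic with period 42.
So a(3566) = a(0 + ((3566-0) mod 42)) = a(38) = 39.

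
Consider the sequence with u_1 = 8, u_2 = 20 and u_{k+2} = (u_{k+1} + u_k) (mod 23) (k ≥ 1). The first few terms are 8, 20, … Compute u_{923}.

15

Computing terms: u_1 = 8,  u_2 = 20,  u_3 = 5,  u_4 = 2,  u_5 = 7,  u_6 = 9,  u_7 = 16,  u_8 = 2,  u_9 = 18,  u_{10} = 20,  u_{11} = 15,  u_{12} = 12,  u_{13} = 4,  u_{14} = 16,  u_{15} = 20,  u_{16} = 13,  u_{17} = 10,  u_{18} = 0,  u_{19} = 10,  u_{20} = 10,  u_{21} = 20,  u_{22} = 7,  u_{23} = 4,  u_{24} = 11,  u_{25} = 15,  u_{26} = 3,  u_{27} = 18,  u_{28} = 21,  u_{29} = 16,  u_{30} = 14,  u_{31} = 7,  u_{32} = 21,  u_{33} = 5,  u_{34} = 3,  u_{35} = 8,  u_{36} = 11,  u_{37} = 19,  u_{38} = 7,  u_{39} = 3,  u_{40} = 10,  u_{41} = 13,  u_{42} = 0,  u_{43} = 13,  u_{44} = 13,  u_{45} = 3,  u_{46} = 16,  u_{47} = 19,  u_{48} = 12,  u_{49} = 8,  u_{50} = 20.
Since (u_{49}, u_{50}) = (u_1, u_2) = (8, 20) (two consecutive terms determine the rest), the sequence is periodic with period 48.
(923 - 1) mod 48 = 10, so u_{923} = u_{11} = 15.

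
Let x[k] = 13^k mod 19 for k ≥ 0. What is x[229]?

15

Listing terms: x[0] = 1; x[1] = 13; x[2] = 17; x[3] = 12; x[4] = 4; x[5] = 14; x[6] = 11; x[7] = 10; x[8] = 16; x[9] = 18; x[10] = 6; x[11] = 2; x[12] = 7; x[13] = 15; x[14] = 5; x[15] = 8; x[16] = 9; x[17] = 3; x[18] = 1.
The sequence repeats with period 18.
(229 - 0) mod 18 = 13, so x[229] = x[13] = 15.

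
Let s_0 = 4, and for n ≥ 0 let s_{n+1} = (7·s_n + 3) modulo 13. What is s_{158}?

12

Computing terms: s_0 = 4, s_1 = 5, s_2 = 12, s_3 = 9, s_4 = 1, s_5 = 10, s_6 = 8, s_7 = 7, s_8 = 0, s_9 = 3, s_{10} = 11, s_{11} = 2, s_{12} = 4.
The sequence repeats with period 12.
(158 - 0) mod 12 = 2, so s_{158} = s_2 = 12.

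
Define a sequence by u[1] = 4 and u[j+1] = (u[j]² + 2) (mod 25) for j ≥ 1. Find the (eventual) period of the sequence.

8

Listing terms: u[1] = 4, u[2] = 18, u[3] = 1, u[4] = 3, u[5] = 11, u[6] = 23, u[7] = 6, u[8] = 13, u[9] = 21, u[10] = 18.
Since u[10] = u[2] = 18, the sequence is eventually periodic: after a pre-period of length 1 it cycles with period 8.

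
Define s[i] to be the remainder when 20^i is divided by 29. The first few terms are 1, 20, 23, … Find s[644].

1

We have s[0] = 1,  s[1] = 20,  s[2] = 23,  s[3] = 25,  s[4] = 7,  s[5] = 24,  s[6] = 16,  s[7] = 1.
The sequence repeats with period 7.
(644 - 0) mod 7 = 0, so s[644] = s[0] = 1.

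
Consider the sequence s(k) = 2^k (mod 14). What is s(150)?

s(1) = 2, s(2) = 4, s(3) = 8, s(4) = 2.
Since s(4) = s(1) = 2, the sequence is periodic with period 3.
So s(150) = s(1 + ((150-1) mod 3)) = s(3) = 8.

8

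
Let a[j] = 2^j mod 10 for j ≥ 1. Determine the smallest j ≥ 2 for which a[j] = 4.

2

a[1] = 2,  a[2] = 4,  a[3] = 8,  a[4] = 6,  a[5] = 2.
The sequence repeats with period 4.
The value 4 first appears (with j ≥ 2) at a[2].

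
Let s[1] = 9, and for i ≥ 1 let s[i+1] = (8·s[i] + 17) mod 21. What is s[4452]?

20

Computing terms: s[1] = 9; s[2] = 5; s[3] = 15; s[4] = 11; s[5] = 0; s[6] = 17; s[7] = 6; s[8] = 2; s[9] = 12; s[10] = 8; s[11] = 18; s[12] = 14; s[13] = 3; s[14] = 20; s[15] = 9.
Since s[15] = s[1] = 9, the sequence is periodic with period 14.
So s[4452] = s[1 + ((4452-1) mod 14)] = s[14] = 20.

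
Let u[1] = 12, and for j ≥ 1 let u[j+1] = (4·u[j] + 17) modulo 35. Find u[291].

Listing terms: u[1] = 12, u[2] = 30, u[3] = 32, u[4] = 5, u[5] = 2, u[6] = 25, u[7] = 12.
The sequence repeats with period 6.
So u[291] = u[1 + ((291-1) mod 6)] = u[3] = 32.

32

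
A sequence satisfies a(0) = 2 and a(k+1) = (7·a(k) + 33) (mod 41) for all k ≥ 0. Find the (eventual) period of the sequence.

Listing terms: a(0) = 2; a(1) = 6; a(2) = 34; a(3) = 25; a(4) = 3; a(5) = 13; a(6) = 1; a(7) = 40; a(8) = 26; a(9) = 10; a(10) = 21; a(11) = 16; a(12) = 22; a(13) = 23; a(14) = 30; a(15) = 38; a(16) = 12; a(17) = 35; a(18) = 32; a(19) = 11; a(20) = 28; a(21) = 24; a(22) = 37; a(23) = 5; a(24) = 27; a(25) = 17; a(26) = 29; a(27) = 31; a(28) = 4; a(29) = 20; a(30) = 9; a(31) = 14; a(32) = 8; a(33) = 7; a(34) = 0; a(35) = 33; a(36) = 18; a(37) = 36; a(38) = 39; a(39) = 19; a(40) = 2.
The sequence repeats with period 40.

40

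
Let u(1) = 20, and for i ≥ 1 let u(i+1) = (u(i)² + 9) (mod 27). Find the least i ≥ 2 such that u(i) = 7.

7

Listing terms: u(1) = 20,  u(2) = 4,  u(3) = 25,  u(4) = 13,  u(5) = 16,  u(6) = 22,  u(7) = 7,  u(8) = 4.
Since u(8) = u(2) = 4, the sequence is eventually periodic: after a pre-period of length 1 it cycles with period 6.
The value 7 first appears (with i ≥ 2) at u(7).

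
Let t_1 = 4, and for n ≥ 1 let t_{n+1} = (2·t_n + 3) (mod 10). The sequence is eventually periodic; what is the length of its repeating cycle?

Computing terms: t_1 = 4,  t_2 = 1,  t_3 = 5,  t_4 = 3,  t_5 = 9,  t_6 = 1.
Since t_6 = t_2 = 1, the sequence is eventually periodic: after a pre-period of length 1 it cycles with period 4.

4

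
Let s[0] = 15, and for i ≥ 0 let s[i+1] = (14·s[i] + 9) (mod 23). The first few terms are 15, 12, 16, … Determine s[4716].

14

Computing terms: s[0] = 15; s[1] = 12; s[2] = 16; s[3] = 3; s[4] = 5; s[5] = 10; s[6] = 11; s[7] = 2; s[8] = 14; s[9] = 21; s[10] = 4; s[11] = 19; s[12] = 22; s[13] = 18; s[14] = 8; s[15] = 6; s[16] = 1; s[17] = 0; s[18] = 9; s[19] = 20; s[20] = 13; s[21] = 7; s[22] = 15.
Since s[22] = s[0] = 15, the sequence is periodic with period 22.
(4716 - 0) mod 22 = 8, so s[4716] = s[8] = 14.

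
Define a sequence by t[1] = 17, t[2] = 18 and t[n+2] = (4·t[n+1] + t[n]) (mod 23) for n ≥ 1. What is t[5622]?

21

We have t[1] = 17, t[2] = 18, t[3] = 20, t[4] = 6, t[5] = 21, t[6] = 21, t[7] = 13, t[8] = 4, t[9] = 6, t[10] = 5, t[11] = 3, t[12] = 17, t[13] = 2, t[14] = 2, t[15] = 10, t[16] = 19, t[17] = 17, t[18] = 18.
Since (t[17], t[18]) = (t[1], t[2]) = (17, 18) (two consecutive terms determine the rest), the sequence is periodic with period 16.
(5622 - 1) mod 16 = 5, so t[5622] = t[6] = 21.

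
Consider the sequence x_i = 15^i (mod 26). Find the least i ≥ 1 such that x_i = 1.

We have x_0 = 1; x_1 = 15; x_2 = 17; x_3 = 21; x_4 = 3; x_5 = 19; x_6 = 25; x_7 = 11; x_8 = 9; x_9 = 5; x_{10} = 23; x_{11} = 7; x_{12} = 1.
The sequence repeats with period 12.
The value 1 next appears (with i ≥ 1) at x_{12}.

12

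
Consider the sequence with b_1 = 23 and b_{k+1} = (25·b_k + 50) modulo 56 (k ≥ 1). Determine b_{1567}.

51

b_1 = 23, b_2 = 9, b_3 = 51, b_4 = 37, b_5 = 23.
The sequence repeats with period 4.
(1567 - 1) mod 4 = 2, so b_{1567} = b_3 = 51.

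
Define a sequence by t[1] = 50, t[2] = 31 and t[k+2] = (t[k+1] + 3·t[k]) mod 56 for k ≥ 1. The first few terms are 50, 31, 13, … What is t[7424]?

47

Computing terms: t[1] = 50,  t[2] = 31,  t[3] = 13,  t[4] = 50,  t[5] = 33,  t[6] = 15,  t[7] = 2,  t[8] = 47,  t[9] = 53,  t[10] = 26,  t[11] = 17,  t[12] = 39,  t[13] = 34,  t[14] = 39,  t[15] = 29,  t[16] = 34,  t[17] = 9,  t[18] = 55,  t[19] = 26,  t[20] = 23,  t[21] = 45,  t[22] = 2,  t[23] = 25,  t[24] = 31,  t[25] = 50,  t[26] = 31.
The sequence repeats with period 24.
So t[7424] = t[1 + ((7424-1) mod 24)] = t[8] = 47.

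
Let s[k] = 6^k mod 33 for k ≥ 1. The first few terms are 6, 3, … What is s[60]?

12

s[1] = 6; s[2] = 3; s[3] = 18; s[4] = 9; s[5] = 21; s[6] = 27; s[7] = 30; s[8] = 15; s[9] = 24; s[10] = 12; s[11] = 6.
Since s[11] = s[1] = 6, the sequence is periodic with period 10.
So s[60] = s[1 + ((60-1) mod 10)] = s[10] = 12.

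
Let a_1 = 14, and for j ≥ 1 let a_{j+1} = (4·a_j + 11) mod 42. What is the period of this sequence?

Listing terms: a_1 = 14,  a_2 = 25,  a_3 = 27,  a_4 = 35,  a_5 = 25.
Since a_5 = a_2 = 25, the sequence is eventually periodic: after a pre-period of length 1 it cycles with period 3.

3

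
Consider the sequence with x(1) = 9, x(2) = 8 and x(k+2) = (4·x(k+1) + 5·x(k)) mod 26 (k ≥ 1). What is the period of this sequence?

4

Listing terms: x(1) = 9, x(2) = 8, x(3) = 25, x(4) = 10, x(5) = 9, x(6) = 8.
The sequence repeats with period 4.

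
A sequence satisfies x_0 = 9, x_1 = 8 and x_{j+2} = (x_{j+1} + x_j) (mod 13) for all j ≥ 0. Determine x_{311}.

Listing terms: x_0 = 9,  x_1 = 8,  x_2 = 4,  x_3 = 12,  x_4 = 3,  x_5 = 2,  x_6 = 5,  x_7 = 7,  x_8 = 12,  x_9 = 6,  x_{10} = 5,  x_{11} = 11,  x_{12} = 3,  x_{13} = 1,  x_{14} = 4,  x_{15} = 5,  x_{16} = 9,  x_{17} = 1,  x_{18} = 10,  x_{19} = 11,  x_{20} = 8,  x_{21} = 6,  x_{22} = 1,  x_{23} = 7,  x_{24} = 8,  x_{25} = 2,  x_{26} = 10,  x_{27} = 12,  x_{28} = 9,  x_{29} = 8.
The sequence repeats with period 28.
(311 - 0) mod 28 = 3, so x_{311} = x_3 = 12.

12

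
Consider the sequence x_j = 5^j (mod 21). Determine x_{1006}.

16

x_1 = 5; x_2 = 4; x_3 = 20; x_4 = 16; x_5 = 17; x_6 = 1; x_7 = 5.
Since x_7 = x_1 = 5, the sequence is periodic with period 6.
So x_{1006} = x_{1 + ((1006-1) mod 6)} = x_4 = 16.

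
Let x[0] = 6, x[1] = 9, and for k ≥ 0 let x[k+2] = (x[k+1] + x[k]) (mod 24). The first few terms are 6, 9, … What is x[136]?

15

We have x[0] = 6; x[1] = 9; x[2] = 15; x[3] = 0; x[4] = 15; x[5] = 15; x[6] = 6; x[7] = 21; x[8] = 3; x[9] = 0; x[10] = 3; x[11] = 3; x[12] = 6; x[13] = 9.
Since (x[12], x[13]) = (x[0], x[1]) = (6, 9) (two consecutive terms determine the rest), the sequence is periodic with period 12.
(136 - 0) mod 12 = 4, so x[136] = x[4] = 15.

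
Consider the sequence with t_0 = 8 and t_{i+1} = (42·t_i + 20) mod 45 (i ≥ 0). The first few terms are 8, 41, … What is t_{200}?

t_0 = 8,  t_1 = 41,  t_2 = 32,  t_3 = 14,  t_4 = 23,  t_5 = 41.
Since t_5 = t_1 = 41, the sequence is eventually periodic: after a pre-period of length 1 it cycles with period 4.
For i ≥ 1, t_i depends only on (i - 1) mod 4. (200 - 1) mod 4 = 3, so t_{200} = t_4 = 23.

23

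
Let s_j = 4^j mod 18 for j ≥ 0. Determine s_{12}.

Computing terms: s_0 = 1; s_1 = 4; s_2 = 16; s_3 = 10; s_4 = 4.
Since s_4 = s_1 = 4, the sequence is eventually periodic: after a pre-period of length 1 it cycles with period 3.
For j ≥ 1, s_j depends only on (j - 1) mod 3. (12 - 1) mod 3 = 2, so s_{12} = s_3 = 10.

10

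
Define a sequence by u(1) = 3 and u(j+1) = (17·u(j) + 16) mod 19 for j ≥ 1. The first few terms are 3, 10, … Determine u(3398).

u(1) = 3; u(2) = 10; u(3) = 15; u(4) = 5; u(5) = 6; u(6) = 4; u(7) = 8; u(8) = 0; u(9) = 16; u(10) = 3.
The sequence repeats with period 9.
So u(3398) = u(1 + ((3398-1) mod 9)) = u(5) = 6.

6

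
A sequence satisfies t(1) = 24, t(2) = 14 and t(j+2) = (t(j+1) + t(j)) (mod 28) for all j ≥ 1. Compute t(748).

4

We have t(1) = 24, t(2) = 14, t(3) = 10, t(4) = 24, t(5) = 6, t(6) = 2, t(7) = 8, t(8) = 10, t(9) = 18, t(10) = 0, t(11) = 18, t(12) = 18, t(13) = 8, t(14) = 26, t(15) = 6, t(16) = 4, t(17) = 10, t(18) = 14, t(19) = 24, t(20) = 10, t(21) = 6, t(22) = 16, t(23) = 22, t(24) = 10, t(25) = 4, t(26) = 14, t(27) = 18, t(28) = 4, t(29) = 22, t(30) = 26, t(31) = 20, t(32) = 18, t(33) = 10, t(34) = 0, t(35) = 10, t(36) = 10, t(37) = 20, t(38) = 2, t(39) = 22, t(40) = 24, t(41) = 18, t(42) = 14, t(43) = 4, t(44) = 18, t(45) = 22, t(46) = 12, t(47) = 6, t(48) = 18, t(49) = 24, t(50) = 14.
The sequence repeats with period 48.
(748 - 1) mod 48 = 27, so t(748) = t(28) = 4.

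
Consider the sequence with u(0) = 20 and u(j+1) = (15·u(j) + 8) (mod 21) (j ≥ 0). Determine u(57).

We have u(0) = 20; u(1) = 14; u(2) = 8; u(3) = 2; u(4) = 17; u(5) = 11; u(6) = 5; u(7) = 20.
The sequence repeats with period 7.
(57 - 0) mod 7 = 1, so u(57) = u(1) = 14.

14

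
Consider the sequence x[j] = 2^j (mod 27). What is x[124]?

7

x[1] = 2,  x[2] = 4,  x[3] = 8,  x[4] = 16,  x[5] = 5,  x[6] = 10,  x[7] = 20,  x[8] = 13,  x[9] = 26,  x[10] = 25,  x[11] = 23,  x[12] = 19,  x[13] = 11,  x[14] = 22,  x[15] = 17,  x[16] = 7,  x[17] = 14,  x[18] = 1,  x[19] = 2.
Since x[19] = x[1] = 2, the sequence is periodic with period 18.
So x[124] = x[1 + ((124-1) mod 18)] = x[16] = 7.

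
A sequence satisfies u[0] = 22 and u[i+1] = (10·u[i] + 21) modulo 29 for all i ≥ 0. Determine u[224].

Computing terms: u[0] = 22,  u[1] = 9,  u[2] = 24,  u[3] = 0,  u[4] = 21,  u[5] = 28,  u[6] = 11,  u[7] = 15,  u[8] = 26,  u[9] = 20,  u[10] = 18,  u[11] = 27,  u[12] = 1,  u[13] = 2,  u[14] = 12,  u[15] = 25,  u[16] = 10,  u[17] = 5,  u[18] = 13,  u[19] = 6,  u[20] = 23,  u[21] = 19,  u[22] = 8,  u[23] = 14,  u[24] = 16,  u[25] = 7,  u[26] = 4,  u[27] = 3,  u[28] = 22.
Since u[28] = u[0] = 22, the sequence is periodic with period 28.
(224 - 0) mod 28 = 0, so u[224] = u[0] = 22.

22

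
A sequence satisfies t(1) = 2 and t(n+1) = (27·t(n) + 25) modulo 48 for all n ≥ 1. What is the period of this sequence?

t(1) = 2; t(2) = 31; t(3) = 46; t(4) = 19; t(5) = 10; t(6) = 7; t(7) = 22; t(8) = 43; t(9) = 34; t(10) = 31.
Since t(10) = t(2) = 31, the sequence is eventually periodic: after a pre-period of length 1 it cycles with period 8.

8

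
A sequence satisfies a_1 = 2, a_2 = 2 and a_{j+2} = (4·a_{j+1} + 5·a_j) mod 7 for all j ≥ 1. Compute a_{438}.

Computing terms: a_1 = 2,  a_2 = 2,  a_3 = 4,  a_4 = 5,  a_5 = 5,  a_6 = 3,  a_7 = 2,  a_8 = 2.
Since (a_7, a_8) = (a_1, a_2) = (2, 2) (two consecutive terms determine the rest), the sequence is periodic with period 6.
(438 - 1) mod 6 = 5, so a_{438} = a_6 = 3.

3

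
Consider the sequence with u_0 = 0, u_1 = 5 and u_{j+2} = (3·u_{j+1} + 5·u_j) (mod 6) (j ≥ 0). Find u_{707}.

1

u_0 = 0,  u_1 = 5,  u_2 = 3,  u_3 = 4,  u_4 = 3,  u_5 = 5,  u_6 = 0,  u_7 = 1,  u_8 = 3,  u_9 = 2,  u_{10} = 3,  u_{11} = 1,  u_{12} = 0,  u_{13} = 5.
The sequence repeats with period 12.
So u_{707} = u_{0 + ((707-0) mod 12)} = u_{11} = 1.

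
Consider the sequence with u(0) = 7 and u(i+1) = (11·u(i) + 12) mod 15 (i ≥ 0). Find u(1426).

We have u(0) = 7,  u(1) = 14,  u(2) = 1,  u(3) = 8,  u(4) = 10,  u(5) = 2,  u(6) = 4,  u(7) = 11,  u(8) = 13,  u(9) = 5,  u(10) = 7.
The sequence repeats with period 10.
So u(1426) = u(0 + ((1426-0) mod 10)) = u(6) = 4.

4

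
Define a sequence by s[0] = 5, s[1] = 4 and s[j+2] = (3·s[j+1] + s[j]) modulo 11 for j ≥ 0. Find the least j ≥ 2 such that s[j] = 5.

6

Listing terms: s[0] = 5,  s[1] = 4,  s[2] = 6,  s[3] = 0,  s[4] = 6,  s[5] = 7,  s[6] = 5,  s[7] = 0,  s[8] = 5,  s[9] = 4.
Since (s[8], s[9]) = (s[0], s[1]) = (5, 4) (two consecutive terms determine the rest), the sequence is periodic with period 8.
The value 5 first appears (with j ≥ 2) at s[6].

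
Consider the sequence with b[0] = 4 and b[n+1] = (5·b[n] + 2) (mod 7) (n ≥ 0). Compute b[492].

4

Listing terms: b[0] = 4, b[1] = 1, b[2] = 0, b[3] = 2, b[4] = 5, b[5] = 6, b[6] = 4.
Since b[6] = b[0] = 4, the sequence is periodic with period 6.
So b[492] = b[0 + ((492-0) mod 6)] = b[0] = 4.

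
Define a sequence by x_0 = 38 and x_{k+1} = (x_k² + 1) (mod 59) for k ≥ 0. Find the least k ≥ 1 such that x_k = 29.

1

We have x_0 = 38,  x_1 = 29,  x_2 = 16,  x_3 = 21,  x_4 = 29.
Since x_4 = x_1 = 29, the sequence is eventually periodic: after a pre-period of length 1 it cycles with period 3.
The value 29 first appears (with k ≥ 1) at x_1.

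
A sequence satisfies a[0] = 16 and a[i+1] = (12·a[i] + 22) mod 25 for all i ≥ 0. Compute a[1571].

Computing terms: a[0] = 16; a[1] = 14; a[2] = 15; a[3] = 2; a[4] = 21; a[5] = 24; a[6] = 10; a[7] = 17; a[8] = 1; a[9] = 9; a[10] = 5; a[11] = 7; a[12] = 6; a[13] = 19; a[14] = 0; a[15] = 22; a[16] = 11; a[17] = 4; a[18] = 20; a[19] = 12; a[20] = 16.
The sequence repeats with period 20.
So a[1571] = a[0 + ((1571-0) mod 20)] = a[11] = 7.

7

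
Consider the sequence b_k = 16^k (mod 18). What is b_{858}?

Listing terms: b_0 = 1, b_1 = 16, b_2 = 4, b_3 = 10, b_4 = 16.
Since b_4 = b_1 = 16, the sequence is eventually periodic: after a pre-period of length 1 it cycles with period 3.
For k ≥ 1, b_k depends only on (k - 1) mod 3. (858 - 1) mod 3 = 2, so b_{858} = b_3 = 10.

10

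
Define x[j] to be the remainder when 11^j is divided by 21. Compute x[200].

Computing terms: x[1] = 11,  x[2] = 16,  x[3] = 8,  x[4] = 4,  x[5] = 2,  x[6] = 1,  x[7] = 11.
Since x[7] = x[1] = 11, the sequence is periodic with period 6.
(200 - 1) mod 6 = 1, so x[200] = x[2] = 16.

16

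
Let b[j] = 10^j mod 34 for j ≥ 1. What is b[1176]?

16

Listing terms: b[1] = 10,  b[2] = 32,  b[3] = 14,  b[4] = 4,  b[5] = 6,  b[6] = 26,  b[7] = 22,  b[8] = 16,  b[9] = 24,  b[10] = 2,  b[11] = 20,  b[12] = 30,  b[13] = 28,  b[14] = 8,  b[15] = 12,  b[16] = 18,  b[17] = 10.
The sequence repeats with period 16.
(1176 - 1) mod 16 = 7, so b[1176] = b[8] = 16.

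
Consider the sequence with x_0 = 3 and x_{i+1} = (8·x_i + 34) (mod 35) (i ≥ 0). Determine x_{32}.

x_0 = 3, x_1 = 23, x_2 = 8, x_3 = 28, x_4 = 13, x_5 = 33, x_6 = 18, x_7 = 3.
The sequence repeats with period 7.
(32 - 0) mod 7 = 4, so x_{32} = x_4 = 13.

13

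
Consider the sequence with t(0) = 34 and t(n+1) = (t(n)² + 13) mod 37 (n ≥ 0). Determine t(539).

12

We have t(0) = 34, t(1) = 22, t(2) = 16, t(3) = 10, t(4) = 2, t(5) = 17, t(6) = 6, t(7) = 12, t(8) = 9, t(9) = 20, t(10) = 6.
Since t(10) = t(6) = 6, the sequence is eventually periodic: after a pre-period of length 6 it cycles with period 4.
For n ≥ 6, t(n) depends only on (n - 6) mod 4. (539 - 6) mod 4 = 1, so t(539) = t(7) = 12.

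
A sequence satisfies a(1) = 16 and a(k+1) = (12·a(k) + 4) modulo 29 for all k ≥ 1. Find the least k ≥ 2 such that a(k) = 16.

Listing terms: a(1) = 16, a(2) = 22, a(3) = 7, a(4) = 1, a(5) = 16.
The sequence repeats with period 4.
The value 16 next appears (with k ≥ 2) at a(5).

5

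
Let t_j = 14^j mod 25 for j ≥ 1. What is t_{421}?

14

Listing terms: t_1 = 14; t_2 = 21; t_3 = 19; t_4 = 16; t_5 = 24; t_6 = 11; t_7 = 4; t_8 = 6; t_9 = 9; t_{10} = 1; t_{11} = 14.
Since t_{11} = t_1 = 14, the sequence is periodic with period 10.
So t_{421} = t_{1 + ((421-1) mod 10)} = t_1 = 14.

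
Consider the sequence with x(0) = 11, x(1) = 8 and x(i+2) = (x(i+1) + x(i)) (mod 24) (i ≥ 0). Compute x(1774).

14

We have x(0) = 11,  x(1) = 8,  x(2) = 19,  x(3) = 3,  x(4) = 22,  x(5) = 1,  x(6) = 23,  x(7) = 0,  x(8) = 23,  x(9) = 23,  x(10) = 22,  x(11) = 21,  x(12) = 19,  x(13) = 16,  x(14) = 11,  x(15) = 3,  x(16) = 14,  x(17) = 17,  x(18) = 7,  x(19) = 0,  x(20) = 7,  x(21) = 7,  x(22) = 14,  x(23) = 21,  x(24) = 11,  x(25) = 8.
Since (x(24), x(25)) = (x(0), x(1)) = (11, 8) (two consecutive terms determine the rest), the sequence is periodic with period 24.
(1774 - 0) mod 24 = 22, so x(1774) = x(22) = 14.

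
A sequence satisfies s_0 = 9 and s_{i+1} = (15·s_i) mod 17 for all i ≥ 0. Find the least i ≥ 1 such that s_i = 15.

s_0 = 9; s_1 = 16; s_2 = 2; s_3 = 13; s_4 = 8; s_5 = 1; s_6 = 15; s_7 = 4; s_8 = 9.
The sequence repeats with period 8.
The value 15 first appears (with i ≥ 1) at s_6.

6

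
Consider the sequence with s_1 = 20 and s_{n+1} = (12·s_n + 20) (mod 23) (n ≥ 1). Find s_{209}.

0

s_1 = 20,  s_2 = 7,  s_3 = 12,  s_4 = 3,  s_5 = 10,  s_6 = 2,  s_7 = 21,  s_8 = 19,  s_9 = 18,  s_{10} = 6,  s_{11} = 0,  s_{12} = 20.
The sequence repeats with period 11.
So s_{209} = s_{1 + ((209-1) mod 11)} = s_{11} = 0.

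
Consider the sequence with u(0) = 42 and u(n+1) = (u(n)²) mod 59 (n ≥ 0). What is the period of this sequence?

28

Computing terms: u(0) = 42,  u(1) = 53,  u(2) = 36,  u(3) = 57,  u(4) = 4,  u(5) = 16,  u(6) = 20,  u(7) = 46,  u(8) = 51,  u(9) = 5,  u(10) = 25,  u(11) = 35,  u(12) = 45,  u(13) = 19,  u(14) = 7,  u(15) = 49,  u(16) = 41,  u(17) = 29,  u(18) = 15,  u(19) = 48,  u(20) = 3,  u(21) = 9,  u(22) = 22,  u(23) = 12,  u(24) = 26,  u(25) = 27,  u(26) = 21,  u(27) = 28,  u(28) = 17,  u(29) = 53.
Since u(29) = u(1) = 53, the sequence is eventually periodic: after a pre-period of length 1 it cycles with period 28.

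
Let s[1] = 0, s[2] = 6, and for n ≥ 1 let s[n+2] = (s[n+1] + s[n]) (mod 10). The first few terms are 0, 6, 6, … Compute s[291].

0

Computing terms: s[1] = 0, s[2] = 6, s[3] = 6, s[4] = 2, s[5] = 8, s[6] = 0, s[7] = 8, s[8] = 8, s[9] = 6, s[10] = 4, s[11] = 0, s[12] = 4, s[13] = 4, s[14] = 8, s[15] = 2, s[16] = 0, s[17] = 2, s[18] = 2, s[19] = 4, s[20] = 6, s[21] = 0, s[22] = 6.
The sequence repeats with period 20.
So s[291] = s[1 + ((291-1) mod 20)] = s[11] = 0.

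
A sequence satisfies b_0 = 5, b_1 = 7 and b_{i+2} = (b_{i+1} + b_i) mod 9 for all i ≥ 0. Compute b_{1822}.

b_0 = 5, b_1 = 7, b_2 = 3, b_3 = 1, b_4 = 4, b_5 = 5, b_6 = 0, b_7 = 5, b_8 = 5, b_9 = 1, b_{10} = 6, b_{11} = 7, b_{12} = 4, b_{13} = 2, b_{14} = 6, b_{15} = 8, b_{16} = 5, b_{17} = 4, b_{18} = 0, b_{19} = 4, b_{20} = 4, b_{21} = 8, b_{22} = 3, b_{23} = 2, b_{24} = 5, b_{25} = 7.
The sequence repeats with period 24.
(1822 - 0) mod 24 = 22, so b_{1822} = b_{22} = 3.

3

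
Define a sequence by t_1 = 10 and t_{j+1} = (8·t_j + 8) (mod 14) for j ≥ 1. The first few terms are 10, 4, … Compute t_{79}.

4

t_1 = 10,  t_2 = 4,  t_3 = 12,  t_4 = 6,  t_5 = 0,  t_6 = 8,  t_7 = 2,  t_8 = 10.
Since t_8 = t_1 = 10, the sequence is periodic with period 7.
So t_{79} = t_{1 + ((79-1) mod 7)} = t_2 = 4.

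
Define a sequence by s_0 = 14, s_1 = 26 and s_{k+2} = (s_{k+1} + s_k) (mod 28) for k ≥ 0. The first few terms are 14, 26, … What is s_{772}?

s_0 = 14,  s_1 = 26,  s_2 = 12,  s_3 = 10,  s_4 = 22,  s_5 = 4,  s_6 = 26,  s_7 = 2,  s_8 = 0,  s_9 = 2,  s_{10} = 2,  s_{11} = 4,  s_{12} = 6,  s_{13} = 10,  s_{14} = 16,  s_{15} = 26,  s_{16} = 14,  s_{17} = 12,  s_{18} = 26,  s_{19} = 10,  s_{20} = 8,  s_{21} = 18,  s_{22} = 26,  s_{23} = 16,  s_{24} = 14,  s_{25} = 2,  s_{26} = 16,  s_{27} = 18,  s_{28} = 6,  s_{29} = 24,  s_{30} = 2,  s_{31} = 26,  s_{32} = 0,  s_{33} = 26,  s_{34} = 26,  s_{35} = 24,  s_{36} = 22,  s_{37} = 18,  s_{38} = 12,  s_{39} = 2,  s_{40} = 14,  s_{41} = 16,  s_{42} = 2,  s_{43} = 18,  s_{44} = 20,  s_{45} = 10,  s_{46} = 2,  s_{47} = 12,  s_{48} = 14,  s_{49} = 26.
Since (s_{48}, s_{49}) = (s_0, s_1) = (14, 26) (two consecutive terms determine the rest), the sequence is periodic with period 48.
(772 - 0) mod 48 = 4, so s_{772} = s_4 = 22.

22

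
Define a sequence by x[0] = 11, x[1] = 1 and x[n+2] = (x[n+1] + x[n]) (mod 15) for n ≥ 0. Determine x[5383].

8

We have x[0] = 11; x[1] = 1; x[2] = 12; x[3] = 13; x[4] = 10; x[5] = 8; x[6] = 3; x[7] = 11; x[8] = 14; x[9] = 10; x[10] = 9; x[11] = 4; x[12] = 13; x[13] = 2; x[14] = 0; x[15] = 2; x[16] = 2; x[17] = 4; x[18] = 6; x[19] = 10; x[20] = 1; x[21] = 11; x[22] = 12; x[23] = 8; x[24] = 5; x[25] = 13; x[26] = 3; x[27] = 1; x[28] = 4; x[29] = 5; x[30] = 9; x[31] = 14; x[32] = 8; x[33] = 7; x[34] = 0; x[35] = 7; x[36] = 7; x[37] = 14; x[38] = 6; x[39] = 5; x[40] = 11; x[41] = 1.
Since (x[40], x[41]) = (x[0], x[1]) = (11, 1) (two consecutive terms determine the rest), the sequence is periodic with period 40.
So x[5383] = x[0 + ((5383-0) mod 40)] = x[23] = 8.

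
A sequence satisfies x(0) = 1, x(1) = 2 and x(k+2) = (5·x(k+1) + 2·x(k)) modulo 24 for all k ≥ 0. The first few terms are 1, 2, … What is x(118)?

8

Listing terms: x(0) = 1,  x(1) = 2,  x(2) = 12,  x(3) = 16,  x(4) = 8,  x(5) = 0,  x(6) = 16,  x(7) = 8.
Since (x(6), x(7)) = (x(3), x(4)) = (16, 8) (two consecutive terms determine the rest), the sequence is eventually periodic: after a pre-period of length 3 it cycles with period 3.
For k ≥ 3, x(k) depends only on (k - 3) mod 3. (118 - 3) mod 3 = 1, so x(118) = x(4) = 8.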